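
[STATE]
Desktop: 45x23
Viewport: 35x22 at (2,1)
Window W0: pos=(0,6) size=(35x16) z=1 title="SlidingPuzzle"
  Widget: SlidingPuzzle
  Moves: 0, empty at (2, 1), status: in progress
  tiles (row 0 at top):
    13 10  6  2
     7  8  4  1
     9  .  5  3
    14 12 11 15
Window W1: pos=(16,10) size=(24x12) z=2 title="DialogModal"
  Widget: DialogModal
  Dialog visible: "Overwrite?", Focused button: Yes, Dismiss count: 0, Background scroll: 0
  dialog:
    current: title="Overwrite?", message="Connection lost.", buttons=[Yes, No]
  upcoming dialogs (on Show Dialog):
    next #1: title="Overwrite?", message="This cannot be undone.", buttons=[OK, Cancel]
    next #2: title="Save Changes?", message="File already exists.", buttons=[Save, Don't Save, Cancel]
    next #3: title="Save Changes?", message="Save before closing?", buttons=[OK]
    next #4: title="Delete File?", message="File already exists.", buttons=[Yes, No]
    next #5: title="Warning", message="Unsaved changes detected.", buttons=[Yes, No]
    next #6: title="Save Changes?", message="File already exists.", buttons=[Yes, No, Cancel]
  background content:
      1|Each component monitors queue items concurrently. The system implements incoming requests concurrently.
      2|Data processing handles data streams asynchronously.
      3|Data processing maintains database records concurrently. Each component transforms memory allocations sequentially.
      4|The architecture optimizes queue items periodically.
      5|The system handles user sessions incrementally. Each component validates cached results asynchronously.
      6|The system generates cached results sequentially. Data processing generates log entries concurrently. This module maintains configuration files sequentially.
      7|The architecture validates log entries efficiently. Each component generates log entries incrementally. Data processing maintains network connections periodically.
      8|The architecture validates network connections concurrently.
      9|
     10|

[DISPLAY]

                                   
                                   
                                   
                                   
                                   
━━━━━━━━━━━━━━━━━━━━━━━━━━━━━━━━┓  
SlidingPuzzle                   ┃  
────────────────────────────────┨  
────┬────┬────┬────┐            ┃  
 13 │ 10 │  6 ┏━━━━━━━━━━━━━━━━━━━━
────┼────┼────┃ DialogModal        
  7 │  8 │  4 ┠────────────────────
────┼────┼────┃Each component monit
  9 │    │  5 ┃Da┌────────────────┐
────┼────┼────┃Da│   Overwrite?   │
 14 │ 12 │ 11 ┃Th│Connection lost.│
────┴────┴────┃Th│   [Yes]  No    │
oves: 0       ┃Th└────────────────┘
              ┃The architecture val
              ┃The architecture val
━━━━━━━━━━━━━━┗━━━━━━━━━━━━━━━━━━━━
                                   


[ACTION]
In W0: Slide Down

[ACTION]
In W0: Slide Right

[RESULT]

                                   
                                   
                                   
                                   
                                   
━━━━━━━━━━━━━━━━━━━━━━━━━━━━━━━━┓  
SlidingPuzzle                   ┃  
────────────────────────────────┨  
────┬────┬────┬────┐            ┃  
 13 │ 10 │  6 ┏━━━━━━━━━━━━━━━━━━━━
────┼────┼────┃ DialogModal        
    │  7 │  4 ┠────────────────────
────┼────┼────┃Each component monit
  9 │  8 │  5 ┃Da┌────────────────┐
────┼────┼────┃Da│   Overwrite?   │
 14 │ 12 │ 11 ┃Th│Connection lost.│
────┴────┴────┃Th│   [Yes]  No    │
oves: 2       ┃Th└────────────────┘
              ┃The architecture val
              ┃The architecture val
━━━━━━━━━━━━━━┗━━━━━━━━━━━━━━━━━━━━
                                   


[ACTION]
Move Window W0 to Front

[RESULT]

                                   
                                   
                                   
                                   
                                   
━━━━━━━━━━━━━━━━━━━━━━━━━━━━━━━━┓  
SlidingPuzzle                   ┃  
────────────────────────────────┨  
────┬────┬────┬────┐            ┃  
 13 │ 10 │  6 │  2 │            ┃━━
────┼────┼────┼────┤            ┃  
    │  7 │  4 │  1 │            ┃──
────┼────┼────┼────┤            ┃it
  9 │  8 │  5 │  3 │            ┃─┐
────┼────┼────┼────┤            ┃ │
 14 │ 12 │ 11 │ 15 │            ┃.│
────┴────┴────┴────┘            ┃ │
oves: 2                         ┃─┘
                                ┃al
                                ┃al
━━━━━━━━━━━━━━━━━━━━━━━━━━━━━━━━┛━━
                                   


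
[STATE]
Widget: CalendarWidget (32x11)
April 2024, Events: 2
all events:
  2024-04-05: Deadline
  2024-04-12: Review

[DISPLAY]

           April 2024           
Mo Tu We Th Fr Sa Su            
 1  2  3  4  5*  6  7           
 8  9 10 11 12* 13 14           
15 16 17 18 19 20 21            
22 23 24 25 26 27 28            
29 30                           
                                
                                
                                
                                


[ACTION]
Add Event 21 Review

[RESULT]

           April 2024           
Mo Tu We Th Fr Sa Su            
 1  2  3  4  5*  6  7           
 8  9 10 11 12* 13 14           
15 16 17 18 19 20 21*           
22 23 24 25 26 27 28            
29 30                           
                                
                                
                                
                                


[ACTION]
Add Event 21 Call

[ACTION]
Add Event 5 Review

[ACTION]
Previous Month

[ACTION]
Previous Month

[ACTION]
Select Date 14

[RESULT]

         February 2024          
Mo Tu We Th Fr Sa Su            
          1  2  3  4            
 5  6  7  8  9 10 11            
12 13 [14] 15 16 17 18          
19 20 21 22 23 24 25            
26 27 28 29                     
                                
                                
                                
                                


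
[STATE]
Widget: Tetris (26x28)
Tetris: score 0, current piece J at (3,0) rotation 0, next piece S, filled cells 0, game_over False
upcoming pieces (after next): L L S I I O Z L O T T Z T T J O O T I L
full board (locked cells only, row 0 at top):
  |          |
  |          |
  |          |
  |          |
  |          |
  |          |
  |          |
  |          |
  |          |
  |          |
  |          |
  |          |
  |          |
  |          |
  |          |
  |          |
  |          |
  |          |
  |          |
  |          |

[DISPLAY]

   █      │Next:          
   ███    │ ░░            
          │░░             
          │               
          │               
          │               
          │Score:         
          │0              
          │               
          │               
          │               
          │               
          │               
          │               
          │               
          │               
          │               
          │               
          │               
          │               
          │               
          │               
          │               
          │               
          │               
          │               
          │               
          │               


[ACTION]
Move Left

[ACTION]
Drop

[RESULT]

          │Next:          
  █       │ ░░            
  ███     │░░             
          │               
          │               
          │               
          │Score:         
          │0              
          │               
          │               
          │               
          │               
          │               
          │               
          │               
          │               
          │               
          │               
          │               
          │               
          │               
          │               
          │               
          │               
          │               
          │               
          │               
          │               


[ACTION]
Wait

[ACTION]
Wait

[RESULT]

          │Next:          
          │ ░░            
          │░░             
  █       │               
  ███     │               
          │               
          │Score:         
          │0              
          │               
          │               
          │               
          │               
          │               
          │               
          │               
          │               
          │               
          │               
          │               
          │               
          │               
          │               
          │               
          │               
          │               
          │               
          │               
          │               


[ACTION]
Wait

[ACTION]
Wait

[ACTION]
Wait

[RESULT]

          │Next:          
          │ ░░            
          │░░             
          │               
          │               
          │               
  █       │Score:         
  ███     │0              
          │               
          │               
          │               
          │               
          │               
          │               
          │               
          │               
          │               
          │               
          │               
          │               
          │               
          │               
          │               
          │               
          │               
          │               
          │               
          │               


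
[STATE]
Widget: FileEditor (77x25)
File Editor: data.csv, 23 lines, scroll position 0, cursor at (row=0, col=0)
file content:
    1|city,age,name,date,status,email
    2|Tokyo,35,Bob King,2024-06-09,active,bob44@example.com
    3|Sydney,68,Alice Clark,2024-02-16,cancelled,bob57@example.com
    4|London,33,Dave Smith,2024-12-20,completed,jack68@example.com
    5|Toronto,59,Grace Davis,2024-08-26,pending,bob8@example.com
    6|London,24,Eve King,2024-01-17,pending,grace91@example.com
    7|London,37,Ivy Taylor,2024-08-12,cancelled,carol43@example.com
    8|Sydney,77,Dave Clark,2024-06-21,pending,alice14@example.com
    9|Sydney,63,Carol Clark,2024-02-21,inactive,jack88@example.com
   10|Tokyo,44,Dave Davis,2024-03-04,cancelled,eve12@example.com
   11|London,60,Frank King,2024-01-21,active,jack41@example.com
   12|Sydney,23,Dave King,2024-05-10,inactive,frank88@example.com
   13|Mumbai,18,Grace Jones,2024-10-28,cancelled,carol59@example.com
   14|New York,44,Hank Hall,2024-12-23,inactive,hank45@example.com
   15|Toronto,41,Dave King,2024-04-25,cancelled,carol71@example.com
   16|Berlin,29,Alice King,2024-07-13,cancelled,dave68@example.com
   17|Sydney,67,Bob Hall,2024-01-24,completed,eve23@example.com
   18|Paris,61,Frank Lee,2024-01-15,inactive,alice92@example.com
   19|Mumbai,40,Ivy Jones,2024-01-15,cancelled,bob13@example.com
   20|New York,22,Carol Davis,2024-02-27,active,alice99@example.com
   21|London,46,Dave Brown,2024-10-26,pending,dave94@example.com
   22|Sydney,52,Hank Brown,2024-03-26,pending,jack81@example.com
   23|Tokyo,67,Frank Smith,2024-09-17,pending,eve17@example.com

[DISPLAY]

█ity,age,name,date,status,email                                             ▲
Tokyo,35,Bob King,2024-06-09,active,bob44@example.com                       █
Sydney,68,Alice Clark,2024-02-16,cancelled,bob57@example.com                ░
London,33,Dave Smith,2024-12-20,completed,jack68@example.com                ░
Toronto,59,Grace Davis,2024-08-26,pending,bob8@example.com                  ░
London,24,Eve King,2024-01-17,pending,grace91@example.com                   ░
London,37,Ivy Taylor,2024-08-12,cancelled,carol43@example.com               ░
Sydney,77,Dave Clark,2024-06-21,pending,alice14@example.com                 ░
Sydney,63,Carol Clark,2024-02-21,inactive,jack88@example.com                ░
Tokyo,44,Dave Davis,2024-03-04,cancelled,eve12@example.com                  ░
London,60,Frank King,2024-01-21,active,jack41@example.com                   ░
Sydney,23,Dave King,2024-05-10,inactive,frank88@example.com                 ░
Mumbai,18,Grace Jones,2024-10-28,cancelled,carol59@example.com              ░
New York,44,Hank Hall,2024-12-23,inactive,hank45@example.com                ░
Toronto,41,Dave King,2024-04-25,cancelled,carol71@example.com               ░
Berlin,29,Alice King,2024-07-13,cancelled,dave68@example.com                ░
Sydney,67,Bob Hall,2024-01-24,completed,eve23@example.com                   ░
Paris,61,Frank Lee,2024-01-15,inactive,alice92@example.com                  ░
Mumbai,40,Ivy Jones,2024-01-15,cancelled,bob13@example.com                  ░
New York,22,Carol Davis,2024-02-27,active,alice99@example.com               ░
London,46,Dave Brown,2024-10-26,pending,dave94@example.com                  ░
Sydney,52,Hank Brown,2024-03-26,pending,jack81@example.com                  ░
Tokyo,67,Frank Smith,2024-09-17,pending,eve17@example.com                   ░
                                                                            ░
                                                                            ▼


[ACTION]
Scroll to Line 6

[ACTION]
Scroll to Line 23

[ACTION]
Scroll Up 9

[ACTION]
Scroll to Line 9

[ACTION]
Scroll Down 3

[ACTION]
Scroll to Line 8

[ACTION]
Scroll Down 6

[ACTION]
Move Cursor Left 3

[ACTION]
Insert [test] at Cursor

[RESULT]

test█ity,age,name,date,status,email                                         ▲
Tokyo,35,Bob King,2024-06-09,active,bob44@example.com                       █
Sydney,68,Alice Clark,2024-02-16,cancelled,bob57@example.com                ░
London,33,Dave Smith,2024-12-20,completed,jack68@example.com                ░
Toronto,59,Grace Davis,2024-08-26,pending,bob8@example.com                  ░
London,24,Eve King,2024-01-17,pending,grace91@example.com                   ░
London,37,Ivy Taylor,2024-08-12,cancelled,carol43@example.com               ░
Sydney,77,Dave Clark,2024-06-21,pending,alice14@example.com                 ░
Sydney,63,Carol Clark,2024-02-21,inactive,jack88@example.com                ░
Tokyo,44,Dave Davis,2024-03-04,cancelled,eve12@example.com                  ░
London,60,Frank King,2024-01-21,active,jack41@example.com                   ░
Sydney,23,Dave King,2024-05-10,inactive,frank88@example.com                 ░
Mumbai,18,Grace Jones,2024-10-28,cancelled,carol59@example.com              ░
New York,44,Hank Hall,2024-12-23,inactive,hank45@example.com                ░
Toronto,41,Dave King,2024-04-25,cancelled,carol71@example.com               ░
Berlin,29,Alice King,2024-07-13,cancelled,dave68@example.com                ░
Sydney,67,Bob Hall,2024-01-24,completed,eve23@example.com                   ░
Paris,61,Frank Lee,2024-01-15,inactive,alice92@example.com                  ░
Mumbai,40,Ivy Jones,2024-01-15,cancelled,bob13@example.com                  ░
New York,22,Carol Davis,2024-02-27,active,alice99@example.com               ░
London,46,Dave Brown,2024-10-26,pending,dave94@example.com                  ░
Sydney,52,Hank Brown,2024-03-26,pending,jack81@example.com                  ░
Tokyo,67,Frank Smith,2024-09-17,pending,eve17@example.com                   ░
                                                                            ░
                                                                            ▼


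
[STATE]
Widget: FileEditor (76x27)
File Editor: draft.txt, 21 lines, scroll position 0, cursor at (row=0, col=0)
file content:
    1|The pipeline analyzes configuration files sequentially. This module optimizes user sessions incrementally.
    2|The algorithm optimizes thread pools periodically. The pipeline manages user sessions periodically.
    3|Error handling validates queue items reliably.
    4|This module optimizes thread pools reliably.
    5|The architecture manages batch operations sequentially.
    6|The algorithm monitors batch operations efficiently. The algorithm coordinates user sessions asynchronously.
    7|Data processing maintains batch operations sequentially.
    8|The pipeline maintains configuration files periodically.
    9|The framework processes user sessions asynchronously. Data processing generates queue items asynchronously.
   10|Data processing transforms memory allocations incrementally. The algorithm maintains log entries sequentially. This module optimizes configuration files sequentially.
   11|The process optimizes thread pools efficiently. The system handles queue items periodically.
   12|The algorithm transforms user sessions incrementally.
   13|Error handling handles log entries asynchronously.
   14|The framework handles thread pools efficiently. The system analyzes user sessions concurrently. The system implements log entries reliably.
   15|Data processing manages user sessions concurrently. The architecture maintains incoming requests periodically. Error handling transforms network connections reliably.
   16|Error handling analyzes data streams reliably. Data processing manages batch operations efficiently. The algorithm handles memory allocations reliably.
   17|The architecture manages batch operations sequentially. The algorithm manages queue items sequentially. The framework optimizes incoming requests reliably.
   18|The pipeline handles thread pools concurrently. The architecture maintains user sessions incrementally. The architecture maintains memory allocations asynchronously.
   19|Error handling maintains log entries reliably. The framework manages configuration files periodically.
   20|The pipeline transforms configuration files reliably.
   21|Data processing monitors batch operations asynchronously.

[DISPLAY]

█he pipeline analyzes configuration files sequentially. This module optimiz▲
The algorithm optimizes thread pools periodically. The pipeline manages use█
Error handling validates queue items reliably.                             ░
This module optimizes thread pools reliably.                               ░
The architecture manages batch operations sequentially.                    ░
The algorithm monitors batch operations efficiently. The algorithm coordina░
Data processing maintains batch operations sequentially.                   ░
The pipeline maintains configuration files periodically.                   ░
The framework processes user sessions asynchronously. Data processing gener░
Data processing transforms memory allocations incrementally. The algorithm ░
The process optimizes thread pools efficiently. The system handles queue it░
The algorithm transforms user sessions incrementally.                      ░
Error handling handles log entries asynchronously.                         ░
The framework handles thread pools efficiently. The system analyzes user se░
Data processing manages user sessions concurrently. The architecture mainta░
Error handling analyzes data streams reliably. Data processing manages batc░
The architecture manages batch operations sequentially. The algorithm manag░
The pipeline handles thread pools concurrently. The architecture maintains ░
Error handling maintains log entries reliably. The framework manages config░
The pipeline transforms configuration files reliably.                      ░
Data processing monitors batch operations asynchronously.                  ░
                                                                           ░
                                                                           ░
                                                                           ░
                                                                           ░
                                                                           ░
                                                                           ▼


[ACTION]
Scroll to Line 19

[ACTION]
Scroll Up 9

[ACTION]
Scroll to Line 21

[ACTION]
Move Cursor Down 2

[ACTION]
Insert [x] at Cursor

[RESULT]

The pipeline analyzes configuration files sequentially. This module optimiz▲
The algorithm optimizes thread pools periodically. The pipeline manages use█
x█rror handling validates queue items reliably.                            ░
This module optimizes thread pools reliably.                               ░
The architecture manages batch operations sequentially.                    ░
The algorithm monitors batch operations efficiently. The algorithm coordina░
Data processing maintains batch operations sequentially.                   ░
The pipeline maintains configuration files periodically.                   ░
The framework processes user sessions asynchronously. Data processing gener░
Data processing transforms memory allocations incrementally. The algorithm ░
The process optimizes thread pools efficiently. The system handles queue it░
The algorithm transforms user sessions incrementally.                      ░
Error handling handles log entries asynchronously.                         ░
The framework handles thread pools efficiently. The system analyzes user se░
Data processing manages user sessions concurrently. The architecture mainta░
Error handling analyzes data streams reliably. Data processing manages batc░
The architecture manages batch operations sequentially. The algorithm manag░
The pipeline handles thread pools concurrently. The architecture maintains ░
Error handling maintains log entries reliably. The framework manages config░
The pipeline transforms configuration files reliably.                      ░
Data processing monitors batch operations asynchronously.                  ░
                                                                           ░
                                                                           ░
                                                                           ░
                                                                           ░
                                                                           ░
                                                                           ▼


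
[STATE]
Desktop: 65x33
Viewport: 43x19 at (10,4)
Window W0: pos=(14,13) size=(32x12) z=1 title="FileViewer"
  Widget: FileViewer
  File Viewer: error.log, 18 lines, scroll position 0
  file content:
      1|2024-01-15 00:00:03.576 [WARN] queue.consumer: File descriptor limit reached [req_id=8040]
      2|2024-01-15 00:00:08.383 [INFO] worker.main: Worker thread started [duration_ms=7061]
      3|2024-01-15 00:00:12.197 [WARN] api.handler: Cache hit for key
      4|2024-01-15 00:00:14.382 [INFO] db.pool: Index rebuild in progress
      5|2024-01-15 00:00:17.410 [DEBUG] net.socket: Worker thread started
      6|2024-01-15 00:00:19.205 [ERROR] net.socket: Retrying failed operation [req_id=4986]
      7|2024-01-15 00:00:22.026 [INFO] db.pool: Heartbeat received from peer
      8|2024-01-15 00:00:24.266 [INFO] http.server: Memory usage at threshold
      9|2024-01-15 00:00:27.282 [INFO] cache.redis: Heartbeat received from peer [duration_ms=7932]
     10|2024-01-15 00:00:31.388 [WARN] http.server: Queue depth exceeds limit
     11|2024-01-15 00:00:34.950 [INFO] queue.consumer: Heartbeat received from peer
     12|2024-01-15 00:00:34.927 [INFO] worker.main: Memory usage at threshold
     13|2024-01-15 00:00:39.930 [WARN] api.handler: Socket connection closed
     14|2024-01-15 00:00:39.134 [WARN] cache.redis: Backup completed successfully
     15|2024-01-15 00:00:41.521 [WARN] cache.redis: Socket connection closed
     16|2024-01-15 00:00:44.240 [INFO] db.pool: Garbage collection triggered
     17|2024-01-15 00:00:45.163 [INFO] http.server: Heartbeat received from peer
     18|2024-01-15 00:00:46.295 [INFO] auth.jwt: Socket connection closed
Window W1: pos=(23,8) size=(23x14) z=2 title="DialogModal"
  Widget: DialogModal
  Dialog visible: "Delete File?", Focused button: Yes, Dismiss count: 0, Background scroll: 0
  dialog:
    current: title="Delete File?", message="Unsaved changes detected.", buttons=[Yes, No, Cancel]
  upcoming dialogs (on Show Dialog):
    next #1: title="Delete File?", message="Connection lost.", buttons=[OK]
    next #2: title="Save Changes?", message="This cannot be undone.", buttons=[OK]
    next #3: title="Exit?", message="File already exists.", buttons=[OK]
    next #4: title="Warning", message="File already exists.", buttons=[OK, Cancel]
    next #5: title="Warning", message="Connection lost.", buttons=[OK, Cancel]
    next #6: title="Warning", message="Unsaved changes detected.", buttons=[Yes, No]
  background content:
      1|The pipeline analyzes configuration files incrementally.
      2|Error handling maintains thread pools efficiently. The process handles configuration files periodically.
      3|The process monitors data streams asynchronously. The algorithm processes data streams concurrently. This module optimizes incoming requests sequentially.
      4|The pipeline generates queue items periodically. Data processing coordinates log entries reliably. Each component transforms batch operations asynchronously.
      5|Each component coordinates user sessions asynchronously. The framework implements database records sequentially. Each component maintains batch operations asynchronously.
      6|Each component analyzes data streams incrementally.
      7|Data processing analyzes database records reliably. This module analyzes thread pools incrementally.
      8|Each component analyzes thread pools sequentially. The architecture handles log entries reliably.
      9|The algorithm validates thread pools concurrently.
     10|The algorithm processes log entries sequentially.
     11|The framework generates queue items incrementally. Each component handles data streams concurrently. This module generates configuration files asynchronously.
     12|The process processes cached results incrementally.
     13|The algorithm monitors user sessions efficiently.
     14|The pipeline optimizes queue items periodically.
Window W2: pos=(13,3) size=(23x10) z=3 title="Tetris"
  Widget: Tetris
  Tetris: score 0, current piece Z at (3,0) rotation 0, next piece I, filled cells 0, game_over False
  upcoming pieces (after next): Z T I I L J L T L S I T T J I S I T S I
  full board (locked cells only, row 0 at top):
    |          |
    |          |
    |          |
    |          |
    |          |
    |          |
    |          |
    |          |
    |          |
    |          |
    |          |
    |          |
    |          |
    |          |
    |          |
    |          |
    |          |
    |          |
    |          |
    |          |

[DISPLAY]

   ┃ Tetris              ┃                 
   ┠─────────────────────┨                 
   ┃          │Next:     ┃                 
   ┃          │████      ┃                 
   ┃          │          ┃━━━━━━━━━┓       
   ┃          │          ┃         ┃       
   ┃          │          ┃─────────┨       
   ┃          │          ┃ analyzes┃       
   ┗━━━━━━━━━━━━━━━━━━━━━┛ng mainta┃       
    ┏━━━━━━━━┃Th┌───────────────┐s ┃       
    ┃ FileVie┃Th│  Delete File? │te┃       
    ┠────────┃Ea│Unsaved changes│di┃       
    ┃2024-01-┃Ea│[Yes]  No   Can│yz┃       
    ┃2024-01-┃Da└───────────────┘ly┃       
    ┃2024-01-┃Each component analyz┃       
    ┃2024-01-┃The algorithm validat┃       
    ┃2024-01-┃The algorithm process┃       
    ┃2024-01-┗━━━━━━━━━━━━━━━━━━━━━┛       
    ┃2024-01-15 00:00:22.026 [INFO░┃       


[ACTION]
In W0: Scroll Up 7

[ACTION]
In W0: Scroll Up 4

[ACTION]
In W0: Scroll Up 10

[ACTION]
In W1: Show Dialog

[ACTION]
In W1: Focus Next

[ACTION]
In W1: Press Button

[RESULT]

   ┃ Tetris              ┃                 
   ┠─────────────────────┨                 
   ┃          │Next:     ┃                 
   ┃          │████      ┃                 
   ┃          │          ┃━━━━━━━━━┓       
   ┃          │          ┃         ┃       
   ┃          │          ┃─────────┨       
   ┃          │          ┃ analyzes┃       
   ┗━━━━━━━━━━━━━━━━━━━━━┛ng mainta┃       
    ┏━━━━━━━━┃The process monitors ┃       
    ┃ FileVie┃The pipeline generate┃       
    ┠────────┃Each component coordi┃       
    ┃2024-01-┃Each component analyz┃       
    ┃2024-01-┃Data processing analy┃       
    ┃2024-01-┃Each component analyz┃       
    ┃2024-01-┃The algorithm validat┃       
    ┃2024-01-┃The algorithm process┃       
    ┃2024-01-┗━━━━━━━━━━━━━━━━━━━━━┛       
    ┃2024-01-15 00:00:22.026 [INFO░┃       


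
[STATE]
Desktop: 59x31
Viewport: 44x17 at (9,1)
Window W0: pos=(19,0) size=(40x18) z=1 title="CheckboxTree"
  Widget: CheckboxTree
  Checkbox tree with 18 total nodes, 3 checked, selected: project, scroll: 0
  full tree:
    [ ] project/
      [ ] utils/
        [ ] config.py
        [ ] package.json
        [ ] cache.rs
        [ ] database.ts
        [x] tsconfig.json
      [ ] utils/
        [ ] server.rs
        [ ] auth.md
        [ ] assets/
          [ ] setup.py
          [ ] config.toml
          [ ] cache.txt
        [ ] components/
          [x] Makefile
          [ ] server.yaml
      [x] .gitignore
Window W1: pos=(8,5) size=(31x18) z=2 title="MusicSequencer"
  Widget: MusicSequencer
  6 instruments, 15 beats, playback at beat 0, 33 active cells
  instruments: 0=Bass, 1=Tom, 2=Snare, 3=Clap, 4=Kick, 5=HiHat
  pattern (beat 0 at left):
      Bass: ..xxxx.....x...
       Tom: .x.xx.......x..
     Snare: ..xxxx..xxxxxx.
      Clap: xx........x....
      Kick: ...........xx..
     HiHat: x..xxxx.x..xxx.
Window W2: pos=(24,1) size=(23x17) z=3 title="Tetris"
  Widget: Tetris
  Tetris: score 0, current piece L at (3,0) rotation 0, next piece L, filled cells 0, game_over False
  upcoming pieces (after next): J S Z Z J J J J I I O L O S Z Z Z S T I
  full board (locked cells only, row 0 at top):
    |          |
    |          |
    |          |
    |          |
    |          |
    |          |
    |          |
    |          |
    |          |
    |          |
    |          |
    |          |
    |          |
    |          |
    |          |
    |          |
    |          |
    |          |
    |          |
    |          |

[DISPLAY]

          ┃ Che┏━━━━━━━━━━━━━━━━━━━━━┓      
          ┠────┃ Tetris              ┃──────
          ┃>[-]┠─────────────────────┨      
          ┃   [┃          │Next:     ┃      
━━━━━━━━━━━━━━━┃          │  ▒       ┃      
 MusicSequencer┃          │▒▒▒       ┃      
───────────────┃          │          ┃      
      ▼12345678┃          │          ┃      
  Bass··████···┃          │          ┃      
   Tom·█·██····┃          │Score:    ┃      
 Snare··████··█┃          │0         ┃      
  Clap██·······┃          │          ┃      
  Kick·········┃          │          ┃      
 HiHat█··████·█┃          │          ┃      
               ┃          │          ┃      
               ┃          │          ┃      
               ┗━━━━━━━━━━━━━━━━━━━━━┛━━━━━━


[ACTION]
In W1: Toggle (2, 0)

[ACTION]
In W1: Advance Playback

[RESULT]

          ┃ Che┏━━━━━━━━━━━━━━━━━━━━━┓      
          ┠────┃ Tetris              ┃──────
          ┃>[-]┠─────────────────────┨      
          ┃   [┃          │Next:     ┃      
━━━━━━━━━━━━━━━┃          │  ▒       ┃      
 MusicSequencer┃          │▒▒▒       ┃      
───────────────┃          │          ┃      
      0▼2345678┃          │          ┃      
  Bass··████···┃          │          ┃      
   Tom·█·██····┃          │Score:    ┃      
 Snare█·████··█┃          │0         ┃      
  Clap██·······┃          │          ┃      
  Kick·········┃          │          ┃      
 HiHat█··████·█┃          │          ┃      
               ┃          │          ┃      
               ┃          │          ┃      
               ┗━━━━━━━━━━━━━━━━━━━━━┛━━━━━━


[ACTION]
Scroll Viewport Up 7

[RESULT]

          ┏━━━━━━━━━━━━━━━━━━━━━━━━━━━━━━━━━
          ┃ Che┏━━━━━━━━━━━━━━━━━━━━━┓      
          ┠────┃ Tetris              ┃──────
          ┃>[-]┠─────────────────────┨      
          ┃   [┃          │Next:     ┃      
━━━━━━━━━━━━━━━┃          │  ▒       ┃      
 MusicSequencer┃          │▒▒▒       ┃      
───────────────┃          │          ┃      
      0▼2345678┃          │          ┃      
  Bass··████···┃          │          ┃      
   Tom·█·██····┃          │Score:    ┃      
 Snare█·████··█┃          │0         ┃      
  Clap██·······┃          │          ┃      
  Kick·········┃          │          ┃      
 HiHat█··████·█┃          │          ┃      
               ┃          │          ┃      
               ┃          │          ┃      


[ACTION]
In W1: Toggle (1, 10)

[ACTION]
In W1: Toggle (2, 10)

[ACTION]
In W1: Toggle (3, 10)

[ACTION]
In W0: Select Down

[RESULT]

          ┏━━━━━━━━━━━━━━━━━━━━━━━━━━━━━━━━━
          ┃ Che┏━━━━━━━━━━━━━━━━━━━━━┓      
          ┠────┃ Tetris              ┃──────
          ┃ [-]┠─────────────────────┨      
          ┃>  [┃          │Next:     ┃      
━━━━━━━━━━━━━━━┃          │  ▒       ┃      
 MusicSequencer┃          │▒▒▒       ┃      
───────────────┃          │          ┃      
      0▼2345678┃          │          ┃      
  Bass··████···┃          │          ┃      
   Tom·█·██····┃          │Score:    ┃      
 Snare█·████··█┃          │0         ┃      
  Clap██·······┃          │          ┃      
  Kick·········┃          │          ┃      
 HiHat█··████·█┃          │          ┃      
               ┃          │          ┃      
               ┃          │          ┃      


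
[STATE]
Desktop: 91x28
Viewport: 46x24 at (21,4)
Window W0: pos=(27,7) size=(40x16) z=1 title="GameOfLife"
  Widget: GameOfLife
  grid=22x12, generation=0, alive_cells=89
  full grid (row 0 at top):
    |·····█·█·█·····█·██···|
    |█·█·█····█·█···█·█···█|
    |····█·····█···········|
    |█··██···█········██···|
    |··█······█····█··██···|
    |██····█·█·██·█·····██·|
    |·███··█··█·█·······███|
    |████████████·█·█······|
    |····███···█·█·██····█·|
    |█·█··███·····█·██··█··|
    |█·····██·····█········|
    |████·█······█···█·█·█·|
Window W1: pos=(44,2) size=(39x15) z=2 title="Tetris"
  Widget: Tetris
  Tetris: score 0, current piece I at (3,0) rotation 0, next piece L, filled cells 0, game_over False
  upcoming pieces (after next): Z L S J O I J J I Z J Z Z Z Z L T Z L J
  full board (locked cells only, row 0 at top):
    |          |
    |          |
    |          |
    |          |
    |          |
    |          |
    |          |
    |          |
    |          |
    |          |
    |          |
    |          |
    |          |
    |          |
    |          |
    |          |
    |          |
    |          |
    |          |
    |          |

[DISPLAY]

                       ┠──────────────────────
                       ┃          │Next:      
                       ┃          │  ▒        
      ┏━━━━━━━━━━━━━━━━┃          │▒▒▒        
      ┃ GameOfLife     ┃          │           
      ┠────────────────┃          │           
      ┃Gen: 0          ┃          │           
      ┃·····█·█·█·····█┃          │Score:     
      ┃█·█·█····█·█···█┃          │0          
      ┃····█·····█·····┃          │           
      ┃█··██···█·······┃          │           
      ┃··█······█····█·┃          │           
      ┃██····█·█·██·█··┗━━━━━━━━━━━━━━━━━━━━━━
      ┃·███··█··█·█·······███                ┃
      ┃████████████·█·█······                ┃
      ┃····███···█·█·██····█·                ┃
      ┃█·█··███·····█·██··█··                ┃
      ┃█·····██·····█········                ┃
      ┗━━━━━━━━━━━━━━━━━━━━━━━━━━━━━━━━━━━━━━┛
                                              
                                              
                                              
                                              
                                              


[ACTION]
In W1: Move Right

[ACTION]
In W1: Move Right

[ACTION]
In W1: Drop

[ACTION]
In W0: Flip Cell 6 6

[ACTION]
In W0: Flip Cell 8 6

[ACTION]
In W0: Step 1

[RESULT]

                       ┠──────────────────────
                       ┃          │Next:      
                       ┃          │  ▒        
      ┏━━━━━━━━━━━━━━━━┃          │▒▒▒        
      ┃ GameOfLife     ┃          │           
      ┠────────────────┃          │           
      ┃Gen: 1          ┃          │           
      ┃········█·█·····┃          │Score:     
      ┃···███··██······┃          │0          
      ┃·█··██···██·····┃          │           
      ┃···██····█······┃          │           
      ┃█·██···████·····┃          │           
      ┃█··█····█··██···┗━━━━━━━━━━━━━━━━━━━━━━
      ┃··············█····█·█                ┃
      ┃█·····███····█·█···█·█                ┃
      ┃█·········█·█·········                ┃
      ┃·█··█··█····██·██·····                ┃
      ┃█··██··█····██████·█··                ┃
      ┗━━━━━━━━━━━━━━━━━━━━━━━━━━━━━━━━━━━━━━┛
                                              
                                              
                                              
                                              
                                              
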